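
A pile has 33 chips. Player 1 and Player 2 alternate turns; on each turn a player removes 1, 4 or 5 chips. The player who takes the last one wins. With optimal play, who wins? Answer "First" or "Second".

i:   0  1  2  3  4  5  6  7  8  9 10 11 12 13 14 15 16 17 18 19 20 21 22 23 24 25 26 27 28 29 30 31 32 33
     L  W  L  W  W  W  W  W  L  W  L  W  W  W  W  W  L  W  L  W  W  W  W  W  L  W  L  W  W  W  W  W  L  W
Position 33 is W, so the first player wins.

First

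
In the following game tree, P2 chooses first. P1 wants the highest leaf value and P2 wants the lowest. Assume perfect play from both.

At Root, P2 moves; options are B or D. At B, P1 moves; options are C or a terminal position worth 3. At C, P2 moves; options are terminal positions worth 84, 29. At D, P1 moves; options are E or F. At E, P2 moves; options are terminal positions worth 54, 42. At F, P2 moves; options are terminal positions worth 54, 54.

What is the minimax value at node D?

54

E: min(54, 42) = 42
F: min(54, 54) = 54
D: max(42, 54) = 54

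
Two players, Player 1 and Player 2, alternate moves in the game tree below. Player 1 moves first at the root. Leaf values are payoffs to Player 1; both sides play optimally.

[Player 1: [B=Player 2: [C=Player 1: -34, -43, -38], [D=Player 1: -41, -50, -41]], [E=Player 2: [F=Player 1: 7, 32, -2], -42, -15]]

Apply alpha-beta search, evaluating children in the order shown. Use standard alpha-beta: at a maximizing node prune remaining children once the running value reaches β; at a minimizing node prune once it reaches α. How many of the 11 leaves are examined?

10

C [α=-∞,β=+∞]: v=-34
D [α=-∞,β=-34]: v=-41
B [α=-∞,β=+∞]: v=-41
F [α=-41,β=+∞]: v=32
E [α=-41,β=+∞]: v=-42 after child 2 ≤ α → α-cutoff, skip 1
Root [α=-∞,β=+∞]: v=-41
Leaves evaluated: 10 of 11.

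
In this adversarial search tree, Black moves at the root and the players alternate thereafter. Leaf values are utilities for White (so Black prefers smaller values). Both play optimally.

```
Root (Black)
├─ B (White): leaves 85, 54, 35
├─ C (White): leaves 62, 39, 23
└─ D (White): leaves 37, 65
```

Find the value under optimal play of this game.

B (White): max(85, 54, 35) = 85
C (White): max(62, 39, 23) = 62
D (White): max(37, 65) = 65
Root (Black): min(85, 62, 65) = 62

62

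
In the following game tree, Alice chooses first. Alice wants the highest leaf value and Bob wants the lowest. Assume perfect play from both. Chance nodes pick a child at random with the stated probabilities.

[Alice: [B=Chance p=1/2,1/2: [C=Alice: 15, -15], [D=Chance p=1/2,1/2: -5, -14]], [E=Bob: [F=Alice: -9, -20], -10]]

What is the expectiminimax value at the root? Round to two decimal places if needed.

C (Alice): max(15, -15) = 15
D (Chance): 1/2·-5 + 1/2·-14 = -9.5
B (Chance): 1/2·15 + 1/2·-9.5 = 2.75
F (Alice): max(-9, -20) = -9
E (Bob): min(-9, -10) = -10
Root (Alice): max(2.75, -10) = 2.75

2.75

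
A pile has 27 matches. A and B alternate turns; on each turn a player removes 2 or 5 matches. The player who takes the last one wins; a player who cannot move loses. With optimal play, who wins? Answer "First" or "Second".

Positions where the player to move wins (W) vs loses (L):
i:   0  1  2  3  4  5  6  7  8  9 10 11 12 13 14 15 16 17 18 19 20 21 22 23 24 25 26 27
     L  L  W  W  L  W  W  L  L  W  W  L  W  W  L  L  W  W  L  W  W  L  L  W  W  L  W  W
Position 27 is W, so the first player wins.

First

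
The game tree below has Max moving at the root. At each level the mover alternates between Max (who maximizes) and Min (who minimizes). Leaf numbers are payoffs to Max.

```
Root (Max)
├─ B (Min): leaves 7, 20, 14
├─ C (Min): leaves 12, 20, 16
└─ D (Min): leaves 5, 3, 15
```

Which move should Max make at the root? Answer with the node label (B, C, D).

B (Min): min(7, 20, 14) = 7
C (Min): min(12, 20, 16) = 12
D (Min): min(5, 3, 15) = 3
Root (Max): max(7, 12, 3) = 12
Max picks the child with the highest value: C (value 12).

C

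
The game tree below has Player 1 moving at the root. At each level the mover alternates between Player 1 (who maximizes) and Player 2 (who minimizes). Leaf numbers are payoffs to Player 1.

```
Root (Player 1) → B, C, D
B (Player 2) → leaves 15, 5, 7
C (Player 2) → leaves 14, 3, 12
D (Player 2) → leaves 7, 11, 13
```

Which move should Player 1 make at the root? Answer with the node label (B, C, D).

D

B (Player 2): min(15, 5, 7) = 5
C (Player 2): min(14, 3, 12) = 3
D (Player 2): min(7, 11, 13) = 7
Root (Player 1): max(5, 3, 7) = 7
Player 1 picks the child with the highest value: D (value 7).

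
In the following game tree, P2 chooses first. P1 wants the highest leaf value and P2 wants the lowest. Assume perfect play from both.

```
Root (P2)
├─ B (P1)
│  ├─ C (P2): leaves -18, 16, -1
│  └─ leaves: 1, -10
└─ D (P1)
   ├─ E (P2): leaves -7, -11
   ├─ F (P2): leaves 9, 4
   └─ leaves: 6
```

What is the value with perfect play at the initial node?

C (P2): min(-18, 16, -1) = -18
B (P1): max(-18, 1, -10) = 1
E (P2): min(-7, -11) = -11
F (P2): min(9, 4) = 4
D (P1): max(-11, 4, 6) = 6
Root (P2): min(1, 6) = 1

1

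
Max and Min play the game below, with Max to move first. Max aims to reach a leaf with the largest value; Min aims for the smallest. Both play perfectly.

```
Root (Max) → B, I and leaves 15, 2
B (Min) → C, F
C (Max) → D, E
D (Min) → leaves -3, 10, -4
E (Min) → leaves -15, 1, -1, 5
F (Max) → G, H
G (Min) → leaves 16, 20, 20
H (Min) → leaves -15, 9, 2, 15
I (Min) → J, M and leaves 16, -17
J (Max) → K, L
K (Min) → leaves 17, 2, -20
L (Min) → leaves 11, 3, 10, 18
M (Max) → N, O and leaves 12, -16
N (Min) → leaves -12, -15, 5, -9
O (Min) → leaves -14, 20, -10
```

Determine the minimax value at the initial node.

15

D (Min): min(-3, 10, -4) = -4
E (Min): min(-15, 1, -1, 5) = -15
C (Max): max(-4, -15) = -4
G (Min): min(16, 20, 20) = 16
H (Min): min(-15, 9, 2, 15) = -15
F (Max): max(16, -15) = 16
B (Min): min(-4, 16) = -4
K (Min): min(17, 2, -20) = -20
L (Min): min(11, 3, 10, 18) = 3
J (Max): max(-20, 3) = 3
N (Min): min(-12, -15, 5, -9) = -15
O (Min): min(-14, 20, -10) = -14
M (Max): max(-15, -14, 12, -16) = 12
I (Min): min(3, 12, 16, -17) = -17
Root (Max): max(-4, -17, 15, 2) = 15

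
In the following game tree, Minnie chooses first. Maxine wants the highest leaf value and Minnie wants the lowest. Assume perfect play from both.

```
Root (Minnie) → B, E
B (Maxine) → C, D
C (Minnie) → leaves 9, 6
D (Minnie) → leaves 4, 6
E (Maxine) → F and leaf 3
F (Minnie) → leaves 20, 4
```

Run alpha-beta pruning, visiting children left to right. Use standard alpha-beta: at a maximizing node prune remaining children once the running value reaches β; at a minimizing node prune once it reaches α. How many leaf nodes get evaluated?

6

C [α=-∞,β=+∞]: v=6
D [α=6,β=+∞]: v=4 after child 1 ≤ α → α-cutoff, skip 1
B [α=-∞,β=+∞]: v=6
F [α=-∞,β=6]: v=4
E [α=-∞,β=6]: v=4
Root [α=-∞,β=+∞]: v=4
Leaves evaluated: 6 of 7.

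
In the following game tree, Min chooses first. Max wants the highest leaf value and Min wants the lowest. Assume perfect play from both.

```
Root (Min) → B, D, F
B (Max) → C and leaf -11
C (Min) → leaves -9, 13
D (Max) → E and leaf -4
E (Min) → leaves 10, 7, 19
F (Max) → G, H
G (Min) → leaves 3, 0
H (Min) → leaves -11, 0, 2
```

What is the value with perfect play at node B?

C: min(-9, 13) = -9
B: max(-9, -11) = -9

-9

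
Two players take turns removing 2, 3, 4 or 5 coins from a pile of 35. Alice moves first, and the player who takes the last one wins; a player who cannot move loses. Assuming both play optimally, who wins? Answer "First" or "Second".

Mark each pile size as W (mover wins) or L (mover loses):
i:   0  1  2  3  4  5  6  7  8  9 10 11 12 13 14 15 16 17 18 19 20 21 22 23 24 25 26 27 28 29 30 31 32 33 34 35
     L  L  W  W  W  W  W  L  L  W  W  W  W  W  L  L  W  W  W  W  W  L  L  W  W  W  W  W  L  L  W  W  W  W  W  L
Position 35 is L, so the second player wins.

Second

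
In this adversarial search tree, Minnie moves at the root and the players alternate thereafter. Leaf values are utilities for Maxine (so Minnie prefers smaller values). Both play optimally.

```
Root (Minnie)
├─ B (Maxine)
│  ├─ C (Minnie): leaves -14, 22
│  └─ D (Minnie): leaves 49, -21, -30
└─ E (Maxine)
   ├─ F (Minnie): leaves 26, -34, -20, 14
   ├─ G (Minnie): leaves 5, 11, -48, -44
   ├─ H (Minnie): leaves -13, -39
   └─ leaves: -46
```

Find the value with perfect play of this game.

C (Minnie): min(-14, 22) = -14
D (Minnie): min(49, -21, -30) = -30
B (Maxine): max(-14, -30) = -14
F (Minnie): min(26, -34, -20, 14) = -34
G (Minnie): min(5, 11, -48, -44) = -48
H (Minnie): min(-13, -39) = -39
E (Maxine): max(-34, -48, -39, -46) = -34
Root (Minnie): min(-14, -34) = -34

-34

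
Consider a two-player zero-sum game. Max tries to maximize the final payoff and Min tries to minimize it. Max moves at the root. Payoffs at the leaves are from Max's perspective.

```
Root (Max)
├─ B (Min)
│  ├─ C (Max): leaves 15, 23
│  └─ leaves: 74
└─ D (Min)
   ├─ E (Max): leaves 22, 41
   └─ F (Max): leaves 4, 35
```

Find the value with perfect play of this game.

C (Max): max(15, 23) = 23
B (Min): min(23, 74) = 23
E (Max): max(22, 41) = 41
F (Max): max(4, 35) = 35
D (Min): min(41, 35) = 35
Root (Max): max(23, 35) = 35

35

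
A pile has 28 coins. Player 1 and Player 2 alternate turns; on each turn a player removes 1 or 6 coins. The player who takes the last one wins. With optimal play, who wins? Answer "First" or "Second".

Second

Mark each pile size as W (mover wins) or L (mover loses):
i:   0  1  2  3  4  5  6  7  8  9 10 11 12 13 14 15 16 17 18 19 20 21 22 23 24 25 26 27 28
     L  W  L  W  L  W  W  L  W  L  W  L  W  W  L  W  L  W  L  W  W  L  W  L  W  L  W  W  L
Position 28 is L, so the second player wins.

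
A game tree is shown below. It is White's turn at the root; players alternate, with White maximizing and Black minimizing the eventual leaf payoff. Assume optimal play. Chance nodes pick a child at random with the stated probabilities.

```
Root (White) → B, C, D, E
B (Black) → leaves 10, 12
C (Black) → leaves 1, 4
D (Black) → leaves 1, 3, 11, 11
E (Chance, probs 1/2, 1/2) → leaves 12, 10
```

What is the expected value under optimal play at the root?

B (Black): min(10, 12) = 10
C (Black): min(1, 4) = 1
D (Black): min(1, 3, 11, 11) = 1
E (Chance): 1/2·12 + 1/2·10 = 11
Root (White): max(10, 1, 1, 11) = 11

11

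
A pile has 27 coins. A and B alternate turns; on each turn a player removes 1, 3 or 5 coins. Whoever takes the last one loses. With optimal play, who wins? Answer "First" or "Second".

Mark each pile size as W (mover wins) or L (mover loses):
i:   0  1  2  3  4  5  6  7  8  9 10 11 12 13 14 15 16 17 18 19 20 21 22 23 24 25 26 27
     W  L  W  L  W  L  W  L  W  L  W  L  W  L  W  L  W  L  W  L  W  L  W  L  W  L  W  L
Position 27 is L, so the second player wins.

Second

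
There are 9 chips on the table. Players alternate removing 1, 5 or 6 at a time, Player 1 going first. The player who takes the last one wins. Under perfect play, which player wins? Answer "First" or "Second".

Positions where the player to move wins (W) vs loses (L):
i:   0  1  2  3  4  5  6  7  8  9
     L  W  L  W  L  W  W  W  W  W
Position 9 is W, so the first player wins.

First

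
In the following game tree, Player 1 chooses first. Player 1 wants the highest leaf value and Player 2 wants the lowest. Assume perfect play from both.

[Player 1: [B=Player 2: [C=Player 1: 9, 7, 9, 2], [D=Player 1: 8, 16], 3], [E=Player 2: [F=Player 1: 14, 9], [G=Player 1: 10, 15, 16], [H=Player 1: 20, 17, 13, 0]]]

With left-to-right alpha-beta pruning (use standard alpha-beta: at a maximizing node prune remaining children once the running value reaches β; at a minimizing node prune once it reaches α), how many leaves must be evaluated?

C [α=-∞,β=+∞]: v=9
D [α=-∞,β=9]: v=16
B [α=-∞,β=+∞]: v=3
F [α=3,β=+∞]: v=14
G [α=3,β=14]: v=15 after child 2 ≥ β → β-cutoff, skip 1
H [α=3,β=14]: v=20 after child 1 ≥ β → β-cutoff, skip 3
E [α=3,β=+∞]: v=14
Root [α=-∞,β=+∞]: v=14
Leaves evaluated: 12 of 16.

12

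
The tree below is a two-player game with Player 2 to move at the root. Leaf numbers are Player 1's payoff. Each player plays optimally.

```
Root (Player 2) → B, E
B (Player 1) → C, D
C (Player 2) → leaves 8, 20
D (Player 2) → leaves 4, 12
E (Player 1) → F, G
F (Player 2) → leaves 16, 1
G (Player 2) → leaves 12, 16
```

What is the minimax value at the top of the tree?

C (Player 2): min(8, 20) = 8
D (Player 2): min(4, 12) = 4
B (Player 1): max(8, 4) = 8
F (Player 2): min(16, 1) = 1
G (Player 2): min(12, 16) = 12
E (Player 1): max(1, 12) = 12
Root (Player 2): min(8, 12) = 8

8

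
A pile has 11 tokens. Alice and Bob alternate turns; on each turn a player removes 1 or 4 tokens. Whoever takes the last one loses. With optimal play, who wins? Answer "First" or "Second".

Mark each pile size as W (mover wins) or L (mover loses):
i:   0  1  2  3  4  5  6  7  8  9 10 11
     W  L  W  L  W  W  L  W  L  W  W  L
Position 11 is L, so the second player wins.

Second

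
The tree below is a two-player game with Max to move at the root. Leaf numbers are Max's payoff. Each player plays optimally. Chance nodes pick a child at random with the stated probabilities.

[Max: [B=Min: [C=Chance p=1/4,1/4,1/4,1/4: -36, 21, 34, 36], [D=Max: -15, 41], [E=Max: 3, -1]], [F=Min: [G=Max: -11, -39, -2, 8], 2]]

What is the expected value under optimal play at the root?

3

C (Chance): 1/4·-36 + 1/4·21 + 1/4·34 + 1/4·36 = 13.75
D (Max): max(-15, 41) = 41
E (Max): max(3, -1) = 3
B (Min): min(13.75, 41, 3) = 3
G (Max): max(-11, -39, -2, 8) = 8
F (Min): min(8, 2) = 2
Root (Max): max(3, 2) = 3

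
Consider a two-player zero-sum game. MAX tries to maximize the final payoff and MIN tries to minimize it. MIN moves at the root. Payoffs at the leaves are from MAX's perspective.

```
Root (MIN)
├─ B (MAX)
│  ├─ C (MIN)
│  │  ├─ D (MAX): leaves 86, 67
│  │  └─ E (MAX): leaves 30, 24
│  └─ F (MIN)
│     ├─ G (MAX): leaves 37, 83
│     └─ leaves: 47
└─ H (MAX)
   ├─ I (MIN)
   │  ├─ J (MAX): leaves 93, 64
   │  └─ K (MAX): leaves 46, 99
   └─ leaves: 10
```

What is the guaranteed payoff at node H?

J: max(93, 64) = 93
K: max(46, 99) = 99
I: min(93, 99) = 93
H: max(93, 10) = 93

93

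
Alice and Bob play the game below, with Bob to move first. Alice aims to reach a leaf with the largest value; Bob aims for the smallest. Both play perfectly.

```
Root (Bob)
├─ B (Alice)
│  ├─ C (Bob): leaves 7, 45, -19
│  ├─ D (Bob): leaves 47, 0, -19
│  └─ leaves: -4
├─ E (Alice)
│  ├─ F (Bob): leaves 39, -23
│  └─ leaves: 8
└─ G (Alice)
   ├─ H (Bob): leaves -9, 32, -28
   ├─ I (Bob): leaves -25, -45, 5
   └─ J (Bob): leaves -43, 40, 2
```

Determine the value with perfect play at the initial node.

-28

C (Bob): min(7, 45, -19) = -19
D (Bob): min(47, 0, -19) = -19
B (Alice): max(-19, -19, -4) = -4
F (Bob): min(39, -23) = -23
E (Alice): max(-23, 8) = 8
H (Bob): min(-9, 32, -28) = -28
I (Bob): min(-25, -45, 5) = -45
J (Bob): min(-43, 40, 2) = -43
G (Alice): max(-28, -45, -43) = -28
Root (Bob): min(-4, 8, -28) = -28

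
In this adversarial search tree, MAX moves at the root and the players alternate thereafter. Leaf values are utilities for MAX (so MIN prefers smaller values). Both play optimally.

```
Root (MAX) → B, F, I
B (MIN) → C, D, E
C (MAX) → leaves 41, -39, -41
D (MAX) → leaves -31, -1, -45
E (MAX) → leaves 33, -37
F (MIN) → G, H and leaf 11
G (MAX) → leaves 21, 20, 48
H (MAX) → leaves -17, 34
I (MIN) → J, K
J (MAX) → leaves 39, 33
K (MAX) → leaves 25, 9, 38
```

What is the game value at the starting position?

38

C (MAX): max(41, -39, -41) = 41
D (MAX): max(-31, -1, -45) = -1
E (MAX): max(33, -37) = 33
B (MIN): min(41, -1, 33) = -1
G (MAX): max(21, 20, 48) = 48
H (MAX): max(-17, 34) = 34
F (MIN): min(48, 34, 11) = 11
J (MAX): max(39, 33) = 39
K (MAX): max(25, 9, 38) = 38
I (MIN): min(39, 38) = 38
Root (MAX): max(-1, 11, 38) = 38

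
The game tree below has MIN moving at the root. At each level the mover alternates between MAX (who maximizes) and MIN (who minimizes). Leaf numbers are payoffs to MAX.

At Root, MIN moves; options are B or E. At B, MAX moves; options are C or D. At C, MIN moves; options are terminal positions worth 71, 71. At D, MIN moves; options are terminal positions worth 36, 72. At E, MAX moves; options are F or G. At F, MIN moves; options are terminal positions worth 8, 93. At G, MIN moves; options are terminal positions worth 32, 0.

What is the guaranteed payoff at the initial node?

C (MIN): min(71, 71) = 71
D (MIN): min(36, 72) = 36
B (MAX): max(71, 36) = 71
F (MIN): min(8, 93) = 8
G (MIN): min(32, 0) = 0
E (MAX): max(8, 0) = 8
Root (MIN): min(71, 8) = 8

8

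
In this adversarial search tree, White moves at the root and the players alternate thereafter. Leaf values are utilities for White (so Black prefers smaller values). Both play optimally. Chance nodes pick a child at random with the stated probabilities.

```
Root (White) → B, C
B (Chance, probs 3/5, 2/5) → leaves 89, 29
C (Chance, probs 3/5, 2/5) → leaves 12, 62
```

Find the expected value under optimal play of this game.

65

B (Chance): 3/5·89 + 2/5·29 = 65
C (Chance): 3/5·12 + 2/5·62 = 32
Root (White): max(65, 32) = 65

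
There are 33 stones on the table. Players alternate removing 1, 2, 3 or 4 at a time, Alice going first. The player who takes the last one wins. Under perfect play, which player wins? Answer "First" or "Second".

Mark each pile size as W (mover wins) or L (mover loses):
i:   0  1  2  3  4  5  6  7  8  9 10 11 12 13 14 15 16 17 18 19 20 21 22 23 24 25 26 27 28 29 30 31 32 33
     L  W  W  W  W  L  W  W  W  W  L  W  W  W  W  L  W  W  W  W  L  W  W  W  W  L  W  W  W  W  L  W  W  W
Position 33 is W, so the first player wins.

First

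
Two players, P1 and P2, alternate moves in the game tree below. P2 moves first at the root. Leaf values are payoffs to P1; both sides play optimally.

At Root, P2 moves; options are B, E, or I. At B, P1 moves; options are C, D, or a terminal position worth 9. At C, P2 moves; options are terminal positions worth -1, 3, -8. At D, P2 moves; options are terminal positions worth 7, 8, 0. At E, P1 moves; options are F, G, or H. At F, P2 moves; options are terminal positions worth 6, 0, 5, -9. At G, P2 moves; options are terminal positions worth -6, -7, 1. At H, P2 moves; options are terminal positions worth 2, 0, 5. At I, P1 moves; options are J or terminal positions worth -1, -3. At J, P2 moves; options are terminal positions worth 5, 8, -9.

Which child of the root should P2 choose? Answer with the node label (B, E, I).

I

C (P2): min(-1, 3, -8) = -8
D (P2): min(7, 8, 0) = 0
B (P1): max(-8, 0, 9) = 9
F (P2): min(6, 0, 5, -9) = -9
G (P2): min(-6, -7, 1) = -7
H (P2): min(2, 0, 5) = 0
E (P1): max(-9, -7, 0) = 0
J (P2): min(5, 8, -9) = -9
I (P1): max(-9, -1, -3) = -1
Root (P2): min(9, 0, -1) = -1
P2 picks the child with the lowest value: I (value -1).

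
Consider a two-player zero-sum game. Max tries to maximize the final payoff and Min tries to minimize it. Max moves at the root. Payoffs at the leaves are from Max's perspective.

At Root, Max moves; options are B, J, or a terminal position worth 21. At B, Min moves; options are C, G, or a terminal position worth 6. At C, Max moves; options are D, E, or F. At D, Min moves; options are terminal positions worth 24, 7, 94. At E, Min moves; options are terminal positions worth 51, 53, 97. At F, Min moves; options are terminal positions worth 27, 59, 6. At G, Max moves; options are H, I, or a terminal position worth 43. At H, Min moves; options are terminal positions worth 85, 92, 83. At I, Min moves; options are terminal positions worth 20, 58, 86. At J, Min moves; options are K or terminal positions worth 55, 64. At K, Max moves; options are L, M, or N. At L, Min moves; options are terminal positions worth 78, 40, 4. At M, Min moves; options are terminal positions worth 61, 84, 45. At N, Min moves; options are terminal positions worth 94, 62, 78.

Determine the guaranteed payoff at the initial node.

D (Min): min(24, 7, 94) = 7
E (Min): min(51, 53, 97) = 51
F (Min): min(27, 59, 6) = 6
C (Max): max(7, 51, 6) = 51
H (Min): min(85, 92, 83) = 83
I (Min): min(20, 58, 86) = 20
G (Max): max(83, 20, 43) = 83
B (Min): min(51, 83, 6) = 6
L (Min): min(78, 40, 4) = 4
M (Min): min(61, 84, 45) = 45
N (Min): min(94, 62, 78) = 62
K (Max): max(4, 45, 62) = 62
J (Min): min(62, 55, 64) = 55
Root (Max): max(6, 55, 21) = 55

55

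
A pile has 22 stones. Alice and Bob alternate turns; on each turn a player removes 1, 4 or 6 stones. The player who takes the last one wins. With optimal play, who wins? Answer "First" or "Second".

Positions where the player to move wins (W) vs loses (L):
i:   0  1  2  3  4  5  6  7  8  9 10 11 12 13 14 15 16 17 18 19 20 21 22
     L  W  L  W  W  L  W  L  W  W  L  W  L  W  W  L  W  L  W  W  L  W  L
Position 22 is L, so the second player wins.

Second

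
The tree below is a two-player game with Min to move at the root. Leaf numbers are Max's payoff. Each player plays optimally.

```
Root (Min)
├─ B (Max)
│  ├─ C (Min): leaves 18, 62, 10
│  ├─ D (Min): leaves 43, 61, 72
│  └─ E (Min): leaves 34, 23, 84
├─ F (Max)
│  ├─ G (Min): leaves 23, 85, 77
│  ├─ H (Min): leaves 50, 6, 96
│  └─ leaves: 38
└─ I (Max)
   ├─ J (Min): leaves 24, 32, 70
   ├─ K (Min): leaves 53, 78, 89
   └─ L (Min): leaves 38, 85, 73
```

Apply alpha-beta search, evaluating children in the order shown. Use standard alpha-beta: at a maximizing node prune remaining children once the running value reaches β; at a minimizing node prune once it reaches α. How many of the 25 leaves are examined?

19

C [α=-∞,β=+∞]: v=10
D [α=10,β=+∞]: v=43
E [α=43,β=+∞]: v=34 after child 1 ≤ α → α-cutoff, skip 2
B [α=-∞,β=+∞]: v=43
G [α=-∞,β=43]: v=23
H [α=23,β=43]: v=6 after child 2 ≤ α → α-cutoff, skip 1
F [α=-∞,β=43]: v=38
J [α=-∞,β=38]: v=24
K [α=24,β=38]: v=53
I [α=-∞,β=38]: v=53 after child 2 ≥ β → β-cutoff, skip 1
Root [α=-∞,β=+∞]: v=38
Leaves evaluated: 19 of 25.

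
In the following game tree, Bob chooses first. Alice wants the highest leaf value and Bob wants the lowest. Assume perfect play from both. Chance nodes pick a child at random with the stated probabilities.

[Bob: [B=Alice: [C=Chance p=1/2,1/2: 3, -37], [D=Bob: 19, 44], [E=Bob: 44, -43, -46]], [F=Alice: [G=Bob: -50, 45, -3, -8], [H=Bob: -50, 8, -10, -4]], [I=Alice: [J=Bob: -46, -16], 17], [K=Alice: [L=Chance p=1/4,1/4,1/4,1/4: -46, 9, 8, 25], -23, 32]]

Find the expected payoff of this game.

C (Chance): 1/2·3 + 1/2·-37 = -17
D (Bob): min(19, 44) = 19
E (Bob): min(44, -43, -46) = -46
B (Alice): max(-17, 19, -46) = 19
G (Bob): min(-50, 45, -3, -8) = -50
H (Bob): min(-50, 8, -10, -4) = -50
F (Alice): max(-50, -50) = -50
J (Bob): min(-46, -16) = -46
I (Alice): max(-46, 17) = 17
L (Chance): 1/4·-46 + 1/4·9 + 1/4·8 + 1/4·25 = -1
K (Alice): max(-1, -23, 32) = 32
Root (Bob): min(19, -50, 17, 32) = -50

-50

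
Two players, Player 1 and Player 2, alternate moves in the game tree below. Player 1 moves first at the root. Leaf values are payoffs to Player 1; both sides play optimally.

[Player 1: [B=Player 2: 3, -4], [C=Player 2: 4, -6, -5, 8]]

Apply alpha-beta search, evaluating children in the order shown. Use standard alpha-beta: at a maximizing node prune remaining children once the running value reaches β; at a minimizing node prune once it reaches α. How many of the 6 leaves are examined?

B [α=-∞,β=+∞]: v=-4
C [α=-4,β=+∞]: v=-6 after child 2 ≤ α → α-cutoff, skip 2
Root [α=-∞,β=+∞]: v=-4
Leaves evaluated: 4 of 6.

4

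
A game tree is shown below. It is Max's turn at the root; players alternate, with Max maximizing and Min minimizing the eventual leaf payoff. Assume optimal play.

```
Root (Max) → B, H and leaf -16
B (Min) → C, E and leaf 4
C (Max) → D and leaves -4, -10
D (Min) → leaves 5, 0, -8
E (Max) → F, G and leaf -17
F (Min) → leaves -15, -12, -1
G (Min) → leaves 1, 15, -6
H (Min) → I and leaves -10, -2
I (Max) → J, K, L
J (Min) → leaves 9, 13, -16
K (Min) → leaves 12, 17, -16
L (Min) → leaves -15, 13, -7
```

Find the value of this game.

D (Min): min(5, 0, -8) = -8
C (Max): max(-8, -4, -10) = -4
F (Min): min(-15, -12, -1) = -15
G (Min): min(1, 15, -6) = -6
E (Max): max(-15, -6, -17) = -6
B (Min): min(-4, -6, 4) = -6
J (Min): min(9, 13, -16) = -16
K (Min): min(12, 17, -16) = -16
L (Min): min(-15, 13, -7) = -15
I (Max): max(-16, -16, -15) = -15
H (Min): min(-15, -10, -2) = -15
Root (Max): max(-6, -15, -16) = -6

-6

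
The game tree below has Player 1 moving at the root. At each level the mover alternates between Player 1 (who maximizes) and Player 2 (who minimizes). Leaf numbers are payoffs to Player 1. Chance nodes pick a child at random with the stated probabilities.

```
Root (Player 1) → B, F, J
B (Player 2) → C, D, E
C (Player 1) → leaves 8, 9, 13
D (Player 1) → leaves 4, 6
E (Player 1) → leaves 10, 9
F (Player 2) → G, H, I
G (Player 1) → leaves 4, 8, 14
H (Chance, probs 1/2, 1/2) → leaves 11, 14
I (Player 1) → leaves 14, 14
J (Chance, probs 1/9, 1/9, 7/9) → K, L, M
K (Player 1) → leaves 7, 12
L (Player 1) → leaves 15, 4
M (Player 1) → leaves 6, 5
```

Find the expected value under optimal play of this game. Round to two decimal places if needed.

C (Player 1): max(8, 9, 13) = 13
D (Player 1): max(4, 6) = 6
E (Player 1): max(10, 9) = 10
B (Player 2): min(13, 6, 10) = 6
G (Player 1): max(4, 8, 14) = 14
H (Chance): 1/2·11 + 1/2·14 = 12.5
I (Player 1): max(14, 14) = 14
F (Player 2): min(14, 12.5, 14) = 12.5
K (Player 1): max(7, 12) = 12
L (Player 1): max(15, 4) = 15
M (Player 1): max(6, 5) = 6
J (Chance): 1/9·12 + 1/9·15 + 7/9·6 = 7.67
Root (Player 1): max(6, 12.5, 7.67) = 12.5

12.5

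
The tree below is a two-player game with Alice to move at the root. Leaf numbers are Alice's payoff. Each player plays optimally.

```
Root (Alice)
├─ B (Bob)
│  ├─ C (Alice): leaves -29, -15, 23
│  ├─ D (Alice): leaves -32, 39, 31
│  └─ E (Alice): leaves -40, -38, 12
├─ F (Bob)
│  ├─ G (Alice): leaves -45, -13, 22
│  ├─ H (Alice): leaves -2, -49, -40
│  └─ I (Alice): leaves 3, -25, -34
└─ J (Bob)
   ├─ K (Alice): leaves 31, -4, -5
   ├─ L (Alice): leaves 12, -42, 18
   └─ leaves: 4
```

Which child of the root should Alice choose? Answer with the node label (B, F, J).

B

C (Alice): max(-29, -15, 23) = 23
D (Alice): max(-32, 39, 31) = 39
E (Alice): max(-40, -38, 12) = 12
B (Bob): min(23, 39, 12) = 12
G (Alice): max(-45, -13, 22) = 22
H (Alice): max(-2, -49, -40) = -2
I (Alice): max(3, -25, -34) = 3
F (Bob): min(22, -2, 3) = -2
K (Alice): max(31, -4, -5) = 31
L (Alice): max(12, -42, 18) = 18
J (Bob): min(31, 18, 4) = 4
Root (Alice): max(12, -2, 4) = 12
Alice picks the child with the highest value: B (value 12).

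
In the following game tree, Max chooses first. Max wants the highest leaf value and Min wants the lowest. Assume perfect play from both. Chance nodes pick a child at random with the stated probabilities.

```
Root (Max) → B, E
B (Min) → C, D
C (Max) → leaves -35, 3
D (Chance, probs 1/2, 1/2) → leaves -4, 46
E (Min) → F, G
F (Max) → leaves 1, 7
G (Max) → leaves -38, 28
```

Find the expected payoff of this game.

7

C (Max): max(-35, 3) = 3
D (Chance): 1/2·-4 + 1/2·46 = 21
B (Min): min(3, 21) = 3
F (Max): max(1, 7) = 7
G (Max): max(-38, 28) = 28
E (Min): min(7, 28) = 7
Root (Max): max(3, 7) = 7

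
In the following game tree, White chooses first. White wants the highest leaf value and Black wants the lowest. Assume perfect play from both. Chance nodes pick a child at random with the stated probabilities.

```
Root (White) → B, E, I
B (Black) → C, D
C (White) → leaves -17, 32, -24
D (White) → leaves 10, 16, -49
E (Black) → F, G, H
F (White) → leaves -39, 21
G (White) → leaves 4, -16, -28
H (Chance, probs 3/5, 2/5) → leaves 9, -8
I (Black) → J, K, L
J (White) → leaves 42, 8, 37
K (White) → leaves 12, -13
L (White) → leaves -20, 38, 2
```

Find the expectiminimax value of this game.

C (White): max(-17, 32, -24) = 32
D (White): max(10, 16, -49) = 16
B (Black): min(32, 16) = 16
F (White): max(-39, 21) = 21
G (White): max(4, -16, -28) = 4
H (Chance): 3/5·9 + 2/5·-8 = 2.2
E (Black): min(21, 4, 2.2) = 2.2
J (White): max(42, 8, 37) = 42
K (White): max(12, -13) = 12
L (White): max(-20, 38, 2) = 38
I (Black): min(42, 12, 38) = 12
Root (White): max(16, 2.2, 12) = 16

16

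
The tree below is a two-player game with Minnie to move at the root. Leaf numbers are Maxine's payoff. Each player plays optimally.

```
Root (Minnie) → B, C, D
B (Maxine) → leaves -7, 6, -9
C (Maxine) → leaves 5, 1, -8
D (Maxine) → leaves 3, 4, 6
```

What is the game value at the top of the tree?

B (Maxine): max(-7, 6, -9) = 6
C (Maxine): max(5, 1, -8) = 5
D (Maxine): max(3, 4, 6) = 6
Root (Minnie): min(6, 5, 6) = 5

5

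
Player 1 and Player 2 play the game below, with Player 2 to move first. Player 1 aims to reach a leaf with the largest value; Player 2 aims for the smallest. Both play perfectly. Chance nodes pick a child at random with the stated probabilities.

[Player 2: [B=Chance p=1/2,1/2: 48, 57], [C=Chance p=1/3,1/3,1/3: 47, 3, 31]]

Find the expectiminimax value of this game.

B (Chance): 1/2·48 + 1/2·57 = 52.5
C (Chance): 1/3·47 + 1/3·3 + 1/3·31 = 27
Root (Player 2): min(52.5, 27) = 27

27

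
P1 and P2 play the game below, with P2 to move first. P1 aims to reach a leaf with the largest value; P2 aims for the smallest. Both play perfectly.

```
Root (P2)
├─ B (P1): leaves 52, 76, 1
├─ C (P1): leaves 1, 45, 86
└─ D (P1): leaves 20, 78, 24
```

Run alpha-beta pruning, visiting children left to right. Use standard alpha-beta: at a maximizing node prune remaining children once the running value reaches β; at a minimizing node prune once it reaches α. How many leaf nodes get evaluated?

B [α=-∞,β=+∞]: v=76
C [α=-∞,β=76]: v=86
D [α=-∞,β=76]: v=78 after child 2 ≥ β → β-cutoff, skip 1
Root [α=-∞,β=+∞]: v=76
Leaves evaluated: 8 of 9.

8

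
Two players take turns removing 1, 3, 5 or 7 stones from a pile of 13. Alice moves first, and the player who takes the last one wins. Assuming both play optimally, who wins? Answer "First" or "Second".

Mark each pile size as W (mover wins) or L (mover loses):
i:   0  1  2  3  4  5  6  7  8  9 10 11 12 13
     L  W  L  W  L  W  L  W  L  W  L  W  L  W
Position 13 is W, so the first player wins.

First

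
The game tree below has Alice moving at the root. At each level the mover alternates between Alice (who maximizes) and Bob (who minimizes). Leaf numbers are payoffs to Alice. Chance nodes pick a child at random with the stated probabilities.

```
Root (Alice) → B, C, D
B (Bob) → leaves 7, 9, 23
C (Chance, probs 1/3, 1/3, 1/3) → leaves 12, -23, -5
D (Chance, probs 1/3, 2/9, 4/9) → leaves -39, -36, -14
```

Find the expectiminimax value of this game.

B (Bob): min(7, 9, 23) = 7
C (Chance): 1/3·12 + 1/3·-23 + 1/3·-5 = -5.33
D (Chance): 1/3·-39 + 2/9·-36 + 4/9·-14 = -27.22
Root (Alice): max(7, -5.33, -27.22) = 7

7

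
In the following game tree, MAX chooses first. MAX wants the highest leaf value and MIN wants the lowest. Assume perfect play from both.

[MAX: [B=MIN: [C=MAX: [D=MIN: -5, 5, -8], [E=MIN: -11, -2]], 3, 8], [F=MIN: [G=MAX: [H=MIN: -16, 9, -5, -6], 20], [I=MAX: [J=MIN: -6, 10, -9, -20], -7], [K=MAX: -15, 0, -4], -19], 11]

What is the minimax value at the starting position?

11

D (MIN): min(-5, 5, -8) = -8
E (MIN): min(-11, -2) = -11
C (MAX): max(-8, -11) = -8
B (MIN): min(-8, 3, 8) = -8
H (MIN): min(-16, 9, -5, -6) = -16
G (MAX): max(-16, 20) = 20
J (MIN): min(-6, 10, -9, -20) = -20
I (MAX): max(-20, -7) = -7
K (MAX): max(-15, 0, -4) = 0
F (MIN): min(20, -7, 0, -19) = -19
Root (MAX): max(-8, -19, 11) = 11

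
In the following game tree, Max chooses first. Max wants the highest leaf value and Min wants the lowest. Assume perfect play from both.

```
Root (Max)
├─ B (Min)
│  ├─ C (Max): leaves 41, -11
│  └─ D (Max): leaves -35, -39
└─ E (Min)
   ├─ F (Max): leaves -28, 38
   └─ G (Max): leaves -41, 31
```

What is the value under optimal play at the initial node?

31

C (Max): max(41, -11) = 41
D (Max): max(-35, -39) = -35
B (Min): min(41, -35) = -35
F (Max): max(-28, 38) = 38
G (Max): max(-41, 31) = 31
E (Min): min(38, 31) = 31
Root (Max): max(-35, 31) = 31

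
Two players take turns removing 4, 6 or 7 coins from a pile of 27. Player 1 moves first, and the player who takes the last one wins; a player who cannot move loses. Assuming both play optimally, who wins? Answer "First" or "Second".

First

W/L table (W = player to move can force a win):
i:   0  1  2  3  4  5  6  7  8  9 10 11 12 13 14 15 16 17 18 19 20 21 22 23 24 25 26 27
     L  L  L  L  W  W  W  W  W  W  W  L  L  L  L  W  W  W  W  W  W  W  L  L  L  L  W  W
Position 27 is W, so the first player wins.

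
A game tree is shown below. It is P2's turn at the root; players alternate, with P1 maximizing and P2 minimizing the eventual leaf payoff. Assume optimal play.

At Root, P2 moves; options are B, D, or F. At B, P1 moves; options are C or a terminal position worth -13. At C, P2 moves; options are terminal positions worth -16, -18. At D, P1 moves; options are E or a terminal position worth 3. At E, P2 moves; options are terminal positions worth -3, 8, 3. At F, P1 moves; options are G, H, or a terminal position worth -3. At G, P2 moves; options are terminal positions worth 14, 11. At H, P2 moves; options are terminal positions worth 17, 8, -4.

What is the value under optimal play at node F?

G: min(14, 11) = 11
H: min(17, 8, -4) = -4
F: max(11, -4, -3) = 11

11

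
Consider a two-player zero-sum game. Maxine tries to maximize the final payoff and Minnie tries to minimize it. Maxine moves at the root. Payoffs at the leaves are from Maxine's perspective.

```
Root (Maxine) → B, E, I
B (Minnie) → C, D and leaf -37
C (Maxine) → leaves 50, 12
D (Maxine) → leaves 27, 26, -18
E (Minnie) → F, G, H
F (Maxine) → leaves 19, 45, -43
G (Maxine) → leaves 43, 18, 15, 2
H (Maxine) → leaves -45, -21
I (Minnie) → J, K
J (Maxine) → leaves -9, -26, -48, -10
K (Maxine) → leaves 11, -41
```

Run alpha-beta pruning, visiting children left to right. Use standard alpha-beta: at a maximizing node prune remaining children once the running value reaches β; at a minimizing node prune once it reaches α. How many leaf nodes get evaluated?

20

C [α=-∞,β=+∞]: v=50
D [α=-∞,β=50]: v=27
B [α=-∞,β=+∞]: v=-37
F [α=-37,β=+∞]: v=45
G [α=-37,β=45]: v=43
H [α=-37,β=43]: v=-21
E [α=-37,β=+∞]: v=-21
J [α=-21,β=+∞]: v=-9
K [α=-21,β=-9]: v=11 after child 1 ≥ β → β-cutoff, skip 1
I [α=-21,β=+∞]: v=-9
Root [α=-∞,β=+∞]: v=-9
Leaves evaluated: 20 of 21.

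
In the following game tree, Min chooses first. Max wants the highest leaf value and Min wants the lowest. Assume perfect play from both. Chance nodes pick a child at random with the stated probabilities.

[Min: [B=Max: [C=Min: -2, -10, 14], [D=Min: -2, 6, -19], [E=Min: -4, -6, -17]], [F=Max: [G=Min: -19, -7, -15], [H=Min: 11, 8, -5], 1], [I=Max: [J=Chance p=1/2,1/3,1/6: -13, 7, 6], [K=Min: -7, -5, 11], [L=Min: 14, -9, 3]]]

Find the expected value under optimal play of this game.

-10

C (Min): min(-2, -10, 14) = -10
D (Min): min(-2, 6, -19) = -19
E (Min): min(-4, -6, -17) = -17
B (Max): max(-10, -19, -17) = -10
G (Min): min(-19, -7, -15) = -19
H (Min): min(11, 8, -5) = -5
F (Max): max(-19, -5, 1) = 1
J (Chance): 1/2·-13 + 1/3·7 + 1/6·6 = -3.17
K (Min): min(-7, -5, 11) = -7
L (Min): min(14, -9, 3) = -9
I (Max): max(-3.17, -7, -9) = -3.17
Root (Min): min(-10, 1, -3.17) = -10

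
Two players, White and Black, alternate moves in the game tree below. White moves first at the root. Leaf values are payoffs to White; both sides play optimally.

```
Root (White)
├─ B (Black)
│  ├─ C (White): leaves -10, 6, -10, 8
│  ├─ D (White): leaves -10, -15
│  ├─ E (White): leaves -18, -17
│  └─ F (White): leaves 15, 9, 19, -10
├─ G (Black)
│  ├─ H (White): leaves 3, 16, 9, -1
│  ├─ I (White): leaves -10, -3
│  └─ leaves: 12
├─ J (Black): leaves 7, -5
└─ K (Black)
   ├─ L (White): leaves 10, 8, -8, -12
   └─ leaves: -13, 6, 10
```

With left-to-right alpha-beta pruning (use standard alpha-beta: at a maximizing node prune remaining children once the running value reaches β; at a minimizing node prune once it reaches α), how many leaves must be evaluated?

23

C [α=-∞,β=+∞]: v=8
D [α=-∞,β=8]: v=-10
E [α=-∞,β=-10]: v=-17
F [α=-∞,β=-17]: v=15 after child 1 ≥ β → β-cutoff, skip 3
B [α=-∞,β=+∞]: v=-17
H [α=-17,β=+∞]: v=16
I [α=-17,β=16]: v=-3
G [α=-17,β=+∞]: v=-3
J [α=-3,β=+∞]: v=-5
L [α=-3,β=+∞]: v=10
K [α=-3,β=+∞]: v=-13 after child 2 ≤ α → α-cutoff, skip 2
Root [α=-∞,β=+∞]: v=-3
Leaves evaluated: 23 of 28.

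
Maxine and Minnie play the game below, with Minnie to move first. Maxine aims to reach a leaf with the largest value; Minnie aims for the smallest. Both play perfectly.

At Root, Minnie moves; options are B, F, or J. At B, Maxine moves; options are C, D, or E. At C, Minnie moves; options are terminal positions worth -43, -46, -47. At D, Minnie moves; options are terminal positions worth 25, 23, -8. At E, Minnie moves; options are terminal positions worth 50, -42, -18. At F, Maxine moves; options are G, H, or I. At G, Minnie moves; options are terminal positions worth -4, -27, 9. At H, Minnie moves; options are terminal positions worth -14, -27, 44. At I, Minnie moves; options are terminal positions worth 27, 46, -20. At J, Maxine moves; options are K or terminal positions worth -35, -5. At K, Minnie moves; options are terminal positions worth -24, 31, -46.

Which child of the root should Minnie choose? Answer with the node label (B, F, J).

F

C (Minnie): min(-43, -46, -47) = -47
D (Minnie): min(25, 23, -8) = -8
E (Minnie): min(50, -42, -18) = -42
B (Maxine): max(-47, -8, -42) = -8
G (Minnie): min(-4, -27, 9) = -27
H (Minnie): min(-14, -27, 44) = -27
I (Minnie): min(27, 46, -20) = -20
F (Maxine): max(-27, -27, -20) = -20
K (Minnie): min(-24, 31, -46) = -46
J (Maxine): max(-46, -35, -5) = -5
Root (Minnie): min(-8, -20, -5) = -20
Minnie picks the child with the lowest value: F (value -20).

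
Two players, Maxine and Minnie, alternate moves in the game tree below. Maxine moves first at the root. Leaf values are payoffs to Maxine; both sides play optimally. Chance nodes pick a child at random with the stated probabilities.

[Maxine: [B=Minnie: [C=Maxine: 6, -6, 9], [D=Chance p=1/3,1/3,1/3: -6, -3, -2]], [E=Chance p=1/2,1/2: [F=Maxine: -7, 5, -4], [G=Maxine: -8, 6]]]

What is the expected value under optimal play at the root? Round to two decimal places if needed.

5.5

C (Maxine): max(6, -6, 9) = 9
D (Chance): 1/3·-6 + 1/3·-3 + 1/3·-2 = -3.67
B (Minnie): min(9, -3.67) = -3.67
F (Maxine): max(-7, 5, -4) = 5
G (Maxine): max(-8, 6) = 6
E (Chance): 1/2·5 + 1/2·6 = 5.5
Root (Maxine): max(-3.67, 5.5) = 5.5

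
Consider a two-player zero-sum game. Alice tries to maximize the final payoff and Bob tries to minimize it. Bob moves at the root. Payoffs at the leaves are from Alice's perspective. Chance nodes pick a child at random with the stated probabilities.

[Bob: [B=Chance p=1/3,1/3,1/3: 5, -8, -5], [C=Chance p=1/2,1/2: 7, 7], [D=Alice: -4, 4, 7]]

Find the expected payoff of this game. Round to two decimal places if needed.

-2.67

B (Chance): 1/3·5 + 1/3·-8 + 1/3·-5 = -2.67
C (Chance): 1/2·7 + 1/2·7 = 7
D (Alice): max(-4, 4, 7) = 7
Root (Bob): min(-2.67, 7, 7) = -2.67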